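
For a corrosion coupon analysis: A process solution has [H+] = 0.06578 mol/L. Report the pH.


pH = −log10[H+]
pH = −log10(0.06578) = 1.18

1.18


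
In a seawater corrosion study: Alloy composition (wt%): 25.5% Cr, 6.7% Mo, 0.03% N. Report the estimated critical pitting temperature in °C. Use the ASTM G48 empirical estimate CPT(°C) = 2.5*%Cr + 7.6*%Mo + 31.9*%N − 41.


Apply the ASTM G48 empirical CPT estimate: CPT(°C) = 2.5*%Cr + 7.6*%Mo + 31.9*%N − 41
2.5*25.5 = 63.75; 7.6*6.7 = 50.92; 31.9*0.03 = 0.957
CPT = 63.75 + 50.92 + 0.957 − 41 = 74.627 °C
Rounded to 0.1 °C: CPT ≈ 74.6 °C

74.6 °C


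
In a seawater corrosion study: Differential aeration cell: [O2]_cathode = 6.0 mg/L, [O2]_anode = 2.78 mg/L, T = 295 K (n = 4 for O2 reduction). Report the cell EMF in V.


Apply the Nernst concentration-cell relation: E = (RT/nF)*ln(C_cathode/C_anode)
RT/nF = 8.314*295/(4*96485) = 0.00635495 V
ln(6.0/2.78) = 0.76931
E = 0.00635495 * 0.76931 = 0.00489 V

0.00489 V


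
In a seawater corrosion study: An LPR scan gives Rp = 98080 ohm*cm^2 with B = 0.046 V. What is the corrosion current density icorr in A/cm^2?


Apply the Stern-Geary relation: icorr = B / Rp
icorr = 0.046 / 98080 = 4.69×10^-7 A/cm^2

4.69×10^-7 A/cm^2


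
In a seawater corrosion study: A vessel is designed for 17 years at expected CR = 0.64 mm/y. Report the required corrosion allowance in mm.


Corrosion allowance = CR × design life
CA = 0.64 * 17 = 10.88 mm

10.88 mm


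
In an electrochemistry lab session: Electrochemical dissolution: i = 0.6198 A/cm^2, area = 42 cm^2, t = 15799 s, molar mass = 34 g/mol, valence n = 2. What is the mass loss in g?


Apply Faraday's law: m = i*A*t*M / (n*F)
Total charge passed Q = i*A*t = 0.6198*42*15799 = 411273.2484 C
m = Q*M/(n*F) = 411273.2484*34/(2*96485) = 72.46355 g

72.46355 g


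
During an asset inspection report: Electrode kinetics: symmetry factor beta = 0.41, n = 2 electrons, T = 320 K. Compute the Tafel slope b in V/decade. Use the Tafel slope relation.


Apply the Tafel slope relation: b = 2.303*R*T/(beta*n*F)
Numerator: 2.303 * 8.314 * 320 = 6127.09
Denominator: 0.41 * 2 * 96485 = 79117.7
b = 6127.09 / 79117.7 = 0.077 V/decade

0.077 V/decade


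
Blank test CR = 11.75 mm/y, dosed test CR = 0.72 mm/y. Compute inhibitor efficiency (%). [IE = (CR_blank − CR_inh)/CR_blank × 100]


Apply the inhibitor-efficiency definition: IE = (CR_blank − CR_inh)/CR_blank × 100
IE = (11.75 − 0.72) / 11.75 × 100
IE = 11.03 / 11.75 × 100 = 93.9 %

93.9 %


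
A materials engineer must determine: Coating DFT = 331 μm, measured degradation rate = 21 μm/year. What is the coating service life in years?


Service life = thickness / degradation rate
Life = 331 / 21 = 15.8 years

15.8 years


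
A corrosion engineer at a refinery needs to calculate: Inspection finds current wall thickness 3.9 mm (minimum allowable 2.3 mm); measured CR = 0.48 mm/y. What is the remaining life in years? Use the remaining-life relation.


Apply the remaining-life relation: RL = (t_current − t_min) / CR
RL = (3.9 − 2.3) / 0.48 = 1.6 / 0.48 = 3.3 years

3.3 years


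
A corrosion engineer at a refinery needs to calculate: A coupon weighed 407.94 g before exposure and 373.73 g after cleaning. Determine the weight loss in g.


Weight loss = initial − final
WL = 407.94 − 373.73 = 34.21 g

34.21 g


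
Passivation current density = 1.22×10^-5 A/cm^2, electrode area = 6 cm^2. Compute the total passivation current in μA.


I = i_pass * A, then convert A → μA (×10^6)
I = 1.22×10^-5 * 6 * 10^6 = 73.2 μA

73.2 μA


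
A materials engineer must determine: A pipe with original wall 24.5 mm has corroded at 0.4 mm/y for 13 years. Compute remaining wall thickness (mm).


Remaining wall = original − CR × time
t = 24.5 − 0.4*13 = 24.5 − 5.2 = 19.3 mm

19.3 mm


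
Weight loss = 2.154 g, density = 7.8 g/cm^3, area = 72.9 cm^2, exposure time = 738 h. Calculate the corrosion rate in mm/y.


Apply the mm/y weight-loss relation: CR = 87600 * W / (D * A * T)
Numerator: 87600 * 2.154 = 188690.4
Denominator: 7.8 * 72.9 * 738 = 419641.56
CR = 188690.4 / 419641.56 = 0.449647 mm/y

0.449647 mm/y


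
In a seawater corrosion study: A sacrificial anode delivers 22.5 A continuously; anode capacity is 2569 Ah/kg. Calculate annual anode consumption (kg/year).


Annual consumption = current * hours per year / capacity
Rate = 22.5 * 8760 / 2569 = 76.7 kg/year

76.7 kg/year


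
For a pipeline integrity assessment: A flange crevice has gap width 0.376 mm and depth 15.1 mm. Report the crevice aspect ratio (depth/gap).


Aspect ratio = depth / gap
Ratio = 15.1 / 0.376 = 40.2

40.2


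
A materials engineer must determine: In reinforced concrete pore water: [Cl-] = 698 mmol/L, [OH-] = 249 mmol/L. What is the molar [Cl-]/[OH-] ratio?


Threshold parameter = [Cl-] / [OH-] (molar basis; both in mmol/L, so units cancel)
Ratio = 698 / 249 = 2.8

2.8


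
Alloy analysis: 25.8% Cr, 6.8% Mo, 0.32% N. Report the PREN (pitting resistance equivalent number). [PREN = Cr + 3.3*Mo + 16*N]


Apply the PREN formula: PREN = Cr + 3.3*Mo + 16*N
PREN = 25.8 + 3.3*6.8 + 16*0.32
PREN = 25.8 + 22.44 + 5.12 = 53.36

53.36


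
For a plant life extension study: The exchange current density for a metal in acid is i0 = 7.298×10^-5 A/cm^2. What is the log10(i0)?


i0 = 7.298×10^-5 A/cm^2
log10(i0) = -4.137

-4.137


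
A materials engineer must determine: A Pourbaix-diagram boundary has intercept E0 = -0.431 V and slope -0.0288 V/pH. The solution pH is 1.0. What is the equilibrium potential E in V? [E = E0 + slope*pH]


Apply the Pourbaix line equation: E = E0 + slope*pH
E = -0.431 + (-0.0288)*1.0 = -0.431 + (-0.0288) = -0.4598 V
Rounded to 4 decimal places: E = -0.4598 V

-0.4598 V


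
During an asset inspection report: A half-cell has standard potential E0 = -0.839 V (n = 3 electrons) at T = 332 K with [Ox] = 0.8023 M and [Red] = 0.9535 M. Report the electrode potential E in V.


Apply the Nernst equation: E = E0 + (RT/nF)*ln([Ox]/[Red])
Step 1: RT/nF = 8.314*332/(3*96485) = 0.00953602 V
Step 2: [Ox]/[Red] = 0.8023/0.9535 = 0.841426
Step 3: ln(0.841426) = -0.172657
Step 4: correction = 0.00953602 * -0.172657 = -0.0016 V
E = -0.839 + -0.0016 = -0.8406 V

-0.8406 V


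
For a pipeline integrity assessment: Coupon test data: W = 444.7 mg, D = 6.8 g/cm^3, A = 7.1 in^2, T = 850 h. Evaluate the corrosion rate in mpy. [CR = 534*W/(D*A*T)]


Apply the mpy weight-loss relation: CR = 534 * W / (D * A * T)
Numerator: 534 * 444.7 = 237469.8
Denominator: 6.8 * 7.1 * 850 = 41038.0
CR = 237469.8 / 41038.0 = 5.78658 mpy

5.78658 mpy


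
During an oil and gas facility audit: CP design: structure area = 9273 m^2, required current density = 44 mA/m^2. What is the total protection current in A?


I = area * current density, then convert mA → A (÷1000)
I = 9273 * 44 / 1000 = 408.01 A

408.01 A


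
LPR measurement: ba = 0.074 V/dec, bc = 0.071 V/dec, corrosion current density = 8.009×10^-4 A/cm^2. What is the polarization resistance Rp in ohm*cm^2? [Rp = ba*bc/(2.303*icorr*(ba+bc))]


Apply the Stern-Geary equation: Rp = ba*bc / (2.303*icorr*(ba+bc))
ba*bc = 0.074*0.071 = 0.005254
ba+bc = 0.145; 2.303*icorr*(ba+bc) = 2.303*8.009×10^-4*0.145 = 2.6744854×10^-4
Rp = 0.005254 / 2.6744854×10^-4 = 19.6 ohm*cm^2

19.6 ohm*cm^2


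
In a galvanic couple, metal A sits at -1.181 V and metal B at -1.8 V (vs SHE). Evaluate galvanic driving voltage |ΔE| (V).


Driving voltage is the absolute potential difference.
|ΔE| = |-1.181 − (-1.8)| = 0.619 V

0.619 V


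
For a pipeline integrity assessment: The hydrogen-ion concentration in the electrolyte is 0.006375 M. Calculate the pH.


pH = −log10[H+]
pH = −log10(0.006375) = 2.2

2.2


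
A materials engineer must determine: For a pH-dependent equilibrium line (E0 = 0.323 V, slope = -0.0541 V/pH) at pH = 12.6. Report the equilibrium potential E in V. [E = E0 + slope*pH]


Apply the Pourbaix line equation: E = E0 + slope*pH
E = 0.323 + (-0.0541)*12.6 = 0.323 + (-0.68166) = -0.35866 V
Rounded to 4 decimal places: E = -0.3587 V

-0.3587 V


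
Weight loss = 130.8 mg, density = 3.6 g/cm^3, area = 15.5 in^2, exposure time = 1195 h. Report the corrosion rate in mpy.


Apply the mpy weight-loss relation: CR = 534 * W / (D * A * T)
Numerator: 534 * 130.8 = 69847.2
Denominator: 3.6 * 15.5 * 1195 = 66681.0
CR = 69847.2 / 66681.0 = 1.047 mpy

1.047 mpy


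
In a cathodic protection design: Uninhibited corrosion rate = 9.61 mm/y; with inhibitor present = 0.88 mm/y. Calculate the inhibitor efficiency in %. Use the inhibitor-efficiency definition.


Apply the inhibitor-efficiency definition: IE = (CR_blank − CR_inh)/CR_blank × 100
IE = (9.61 − 0.88) / 9.61 × 100
IE = 8.73 / 9.61 × 100 = 90.8 %

90.8 %


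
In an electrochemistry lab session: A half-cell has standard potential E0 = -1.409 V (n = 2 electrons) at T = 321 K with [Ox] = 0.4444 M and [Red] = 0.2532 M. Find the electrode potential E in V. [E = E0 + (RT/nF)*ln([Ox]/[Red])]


Apply the Nernst equation: E = E0 + (RT/nF)*ln([Ox]/[Red])
Step 1: RT/nF = 8.314*321/(2*96485) = 0.0138301 V
Step 2: [Ox]/[Red] = 0.4444/0.2532 = 1.755134
Step 3: ln(1.755134) = 0.562545
Step 4: correction = 0.0138301 * 0.562545 = 0.008 V
E = -1.409 + 0.008 = -1.401 V

-1.401 V


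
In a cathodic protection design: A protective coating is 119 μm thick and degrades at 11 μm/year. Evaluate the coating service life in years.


Service life = thickness / degradation rate
Life = 119 / 11 = 10.8 years

10.8 years


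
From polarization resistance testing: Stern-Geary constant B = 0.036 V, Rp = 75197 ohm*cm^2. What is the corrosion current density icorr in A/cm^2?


Apply the Stern-Geary relation: icorr = B / Rp
icorr = 0.036 / 75197 = 4.787×10^-7 A/cm^2

4.787×10^-7 A/cm^2


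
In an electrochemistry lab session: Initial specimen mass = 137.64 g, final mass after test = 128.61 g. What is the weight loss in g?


Weight loss = initial − final
WL = 137.64 − 128.61 = 9.03 g

9.03 g


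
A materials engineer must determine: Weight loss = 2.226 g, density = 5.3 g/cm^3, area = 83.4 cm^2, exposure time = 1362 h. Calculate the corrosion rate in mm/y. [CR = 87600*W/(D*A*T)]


Apply the mm/y weight-loss relation: CR = 87600 * W / (D * A * T)
Numerator: 87600 * 2.226 = 194997.6
Denominator: 5.3 * 83.4 * 1362 = 602031.24
CR = 194997.6 / 602031.24 = 0.3239 mm/y

0.3239 mm/y


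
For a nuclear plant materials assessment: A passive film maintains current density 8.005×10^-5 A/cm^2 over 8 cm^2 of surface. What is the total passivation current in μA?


I = i_pass * A, then convert A → μA (×10^6)
I = 8.005×10^-5 * 8 * 10^6 = 640.4 μA

640.4 μA


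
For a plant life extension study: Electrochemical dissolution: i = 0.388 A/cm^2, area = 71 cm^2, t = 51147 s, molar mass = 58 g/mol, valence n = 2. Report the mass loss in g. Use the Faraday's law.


Apply Faraday's law: m = i*A*t*M / (n*F)
Total charge passed Q = i*A*t = 0.388*71*51147 = 1408997.556 C
m = Q*M/(n*F) = 1408997.556*58/(2*96485) = 423.4951 g

423.4951 g


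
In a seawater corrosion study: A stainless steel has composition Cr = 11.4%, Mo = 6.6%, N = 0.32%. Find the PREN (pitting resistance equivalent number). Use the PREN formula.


Apply the PREN formula: PREN = Cr + 3.3*Mo + 16*N
PREN = 11.4 + 3.3*6.6 + 16*0.32
PREN = 11.4 + 21.78 + 5.12 = 38.3

38.3


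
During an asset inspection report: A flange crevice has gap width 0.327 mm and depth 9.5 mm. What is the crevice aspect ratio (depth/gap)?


Aspect ratio = depth / gap
Ratio = 9.5 / 0.327 = 29.1

29.1


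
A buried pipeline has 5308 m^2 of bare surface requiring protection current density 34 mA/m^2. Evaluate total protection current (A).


I = area * current density, then convert mA → A (÷1000)
I = 5308 * 34 / 1000 = 180.47 A

180.47 A


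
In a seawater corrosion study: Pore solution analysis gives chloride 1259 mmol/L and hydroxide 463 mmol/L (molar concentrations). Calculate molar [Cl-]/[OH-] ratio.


Threshold parameter = [Cl-] / [OH-] (molar basis; both in mmol/L, so units cancel)
Ratio = 1259 / 463 = 2.72

2.72


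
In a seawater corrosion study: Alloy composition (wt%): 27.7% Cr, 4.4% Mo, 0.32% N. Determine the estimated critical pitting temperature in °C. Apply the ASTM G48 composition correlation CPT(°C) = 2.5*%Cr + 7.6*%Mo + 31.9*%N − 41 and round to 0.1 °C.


Apply the ASTM G48 empirical CPT estimate: CPT(°C) = 2.5*%Cr + 7.6*%Mo + 31.9*%N − 41
2.5*27.7 = 69.25; 7.6*4.4 = 33.44; 31.9*0.32 = 10.208
CPT = 69.25 + 33.44 + 10.208 − 41 = 71.898 °C
Rounded to 0.1 °C: CPT ≈ 71.9 °C

71.9 °C


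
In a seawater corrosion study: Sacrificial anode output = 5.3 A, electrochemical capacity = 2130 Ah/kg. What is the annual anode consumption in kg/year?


Annual consumption = current * hours per year / capacity
Rate = 5.3 * 8760 / 2130 = 21.8 kg/year

21.8 kg/year


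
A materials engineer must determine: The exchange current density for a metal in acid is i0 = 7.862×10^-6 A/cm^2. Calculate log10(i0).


i0 = 7.862×10^-6 A/cm^2
log10(i0) = -5.104

-5.104


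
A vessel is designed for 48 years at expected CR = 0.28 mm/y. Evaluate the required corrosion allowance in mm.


Corrosion allowance = CR × design life
CA = 0.28 * 48 = 13.44 mm

13.44 mm


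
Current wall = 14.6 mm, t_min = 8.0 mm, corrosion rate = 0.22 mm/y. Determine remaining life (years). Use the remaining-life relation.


Apply the remaining-life relation: RL = (t_current − t_min) / CR
RL = (14.6 − 8.0) / 0.22 = 6.6 / 0.22 = 30.0 years

30.0 years


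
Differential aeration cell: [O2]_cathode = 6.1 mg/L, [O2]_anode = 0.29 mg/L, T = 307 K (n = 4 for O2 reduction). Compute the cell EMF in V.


Apply the Nernst concentration-cell relation: E = (RT/nF)*ln(C_cathode/C_anode)
RT/nF = 8.314*307/(4*96485) = 0.00661346 V
ln(6.1/0.29) = 3.04616
E = 0.00661346 * 3.04616 = 0.02015 V

0.02015 V


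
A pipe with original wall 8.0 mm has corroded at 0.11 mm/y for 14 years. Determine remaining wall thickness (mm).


Remaining wall = original − CR × time
t = 8.0 − 0.11*14 = 8.0 − 1.54 = 6.46 mm

6.46 mm


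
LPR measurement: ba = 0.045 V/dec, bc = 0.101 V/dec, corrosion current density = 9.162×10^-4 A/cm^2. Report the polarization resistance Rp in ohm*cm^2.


Apply the Stern-Geary equation: Rp = ba*bc / (2.303*icorr*(ba+bc))
ba*bc = 0.045*0.101 = 0.004545
ba+bc = 0.146; 2.303*icorr*(ba+bc) = 2.303*9.162×10^-4*0.146 = 3.0806126×10^-4
Rp = 0.004545 / 3.0806126×10^-4 = 14.8 ohm*cm^2

14.8 ohm*cm^2


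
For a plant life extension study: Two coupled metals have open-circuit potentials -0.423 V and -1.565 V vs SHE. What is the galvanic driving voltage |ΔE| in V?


Driving voltage is the absolute potential difference.
|ΔE| = |-0.423 − (-1.565)| = 1.142 V

1.142 V


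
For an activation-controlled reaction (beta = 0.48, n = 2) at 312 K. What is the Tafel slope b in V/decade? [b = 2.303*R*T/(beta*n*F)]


Apply the Tafel slope relation: b = 2.303*R*T/(beta*n*F)
Numerator: 2.303 * 8.314 * 312 = 5973.91
Denominator: 0.48 * 2 * 96485 = 92625.6
b = 5973.91 / 92625.6 = 0.0645 V/decade

0.0645 V/decade


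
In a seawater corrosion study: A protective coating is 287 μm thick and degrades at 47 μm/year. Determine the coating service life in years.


Service life = thickness / degradation rate
Life = 287 / 47 = 6.1 years

6.1 years


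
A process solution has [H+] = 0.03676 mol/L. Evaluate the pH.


pH = −log10[H+]
pH = −log10(0.03676) = 1.43

1.43


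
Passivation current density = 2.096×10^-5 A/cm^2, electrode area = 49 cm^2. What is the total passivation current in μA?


I = i_pass * A, then convert A → μA (×10^6)
I = 2.096×10^-5 * 49 * 10^6 = 1027.04 μA

1027.04 μA


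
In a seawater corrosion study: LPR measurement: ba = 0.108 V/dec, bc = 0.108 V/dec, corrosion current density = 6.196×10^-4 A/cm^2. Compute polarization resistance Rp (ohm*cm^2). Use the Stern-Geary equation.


Apply the Stern-Geary equation: Rp = ba*bc / (2.303*icorr*(ba+bc))
ba*bc = 0.108*0.108 = 0.011664
ba+bc = 0.216; 2.303*icorr*(ba+bc) = 2.303*6.196×10^-4*0.216 = 3.0821878×10^-4
Rp = 0.011664 / 3.0821878×10^-4 = 37.84 ohm*cm^2

37.84 ohm*cm^2


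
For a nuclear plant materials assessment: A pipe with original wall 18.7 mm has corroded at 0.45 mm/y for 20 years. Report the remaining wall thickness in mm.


Remaining wall = original − CR × time
t = 18.7 − 0.45*20 = 18.7 − 9.0 = 9.7 mm

9.7 mm


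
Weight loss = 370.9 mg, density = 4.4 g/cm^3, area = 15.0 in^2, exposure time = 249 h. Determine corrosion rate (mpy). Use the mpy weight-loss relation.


Apply the mpy weight-loss relation: CR = 534 * W / (D * A * T)
Numerator: 534 * 370.9 = 198060.6
Denominator: 4.4 * 15.0 * 249 = 16434.0
CR = 198060.6 / 16434.0 = 12.05188 mpy

12.05188 mpy


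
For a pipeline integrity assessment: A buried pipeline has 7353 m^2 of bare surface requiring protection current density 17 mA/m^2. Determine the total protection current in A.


I = area * current density, then convert mA → A (÷1000)
I = 7353 * 17 / 1000 = 125.0 A

125.0 A


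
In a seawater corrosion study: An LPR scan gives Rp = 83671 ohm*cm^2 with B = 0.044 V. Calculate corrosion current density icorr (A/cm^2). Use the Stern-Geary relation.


Apply the Stern-Geary relation: icorr = B / Rp
icorr = 0.044 / 83671 = 5.259×10^-7 A/cm^2

5.259×10^-7 A/cm^2


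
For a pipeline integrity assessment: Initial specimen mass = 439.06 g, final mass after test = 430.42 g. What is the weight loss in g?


Weight loss = initial − final
WL = 439.06 − 430.42 = 8.64 g

8.64 g


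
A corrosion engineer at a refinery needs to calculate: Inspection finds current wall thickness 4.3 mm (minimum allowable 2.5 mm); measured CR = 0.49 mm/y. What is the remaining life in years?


Apply the remaining-life relation: RL = (t_current − t_min) / CR
RL = (4.3 − 2.5) / 0.49 = 1.8 / 0.49 = 3.7 years

3.7 years


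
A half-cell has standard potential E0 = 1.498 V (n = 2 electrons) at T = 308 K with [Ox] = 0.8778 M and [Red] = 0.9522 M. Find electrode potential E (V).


Apply the Nernst equation: E = E0 + (RT/nF)*ln([Ox]/[Red])
Step 1: RT/nF = 8.314*308/(2*96485) = 0.01327 V
Step 2: [Ox]/[Red] = 0.8778/0.9522 = 0.921865
Step 3: ln(0.921865) = -0.081356
Step 4: correction = 0.01327 * -0.081356 = -0.001 V
E = 1.498 + -0.001 = 1.497 V

1.497 V


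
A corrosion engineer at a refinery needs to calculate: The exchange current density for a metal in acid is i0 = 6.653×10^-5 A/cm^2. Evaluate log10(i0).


i0 = 6.653×10^-5 A/cm^2
log10(i0) = -4.177

-4.177


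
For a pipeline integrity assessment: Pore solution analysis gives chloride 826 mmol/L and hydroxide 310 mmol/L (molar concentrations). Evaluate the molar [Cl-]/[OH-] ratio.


Threshold parameter = [Cl-] / [OH-] (molar basis; both in mmol/L, so units cancel)
Ratio = 826 / 310 = 2.66

2.66


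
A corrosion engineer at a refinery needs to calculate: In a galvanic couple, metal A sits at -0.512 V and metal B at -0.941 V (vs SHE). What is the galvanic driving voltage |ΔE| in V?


Driving voltage is the absolute potential difference.
|ΔE| = |-0.512 − (-0.941)| = 0.429 V

0.429 V


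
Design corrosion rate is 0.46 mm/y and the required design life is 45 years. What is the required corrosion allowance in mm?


Corrosion allowance = CR × design life
CA = 0.46 * 45 = 20.7 mm

20.7 mm


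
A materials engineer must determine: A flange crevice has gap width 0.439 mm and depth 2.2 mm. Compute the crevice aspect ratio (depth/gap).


Aspect ratio = depth / gap
Ratio = 2.2 / 0.439 = 5.0

5.0


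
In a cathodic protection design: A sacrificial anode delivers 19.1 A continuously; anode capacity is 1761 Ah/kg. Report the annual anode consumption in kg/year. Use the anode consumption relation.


Annual consumption = current * hours per year / capacity
Rate = 19.1 * 8760 / 1761 = 95.0 kg/year

95.0 kg/year


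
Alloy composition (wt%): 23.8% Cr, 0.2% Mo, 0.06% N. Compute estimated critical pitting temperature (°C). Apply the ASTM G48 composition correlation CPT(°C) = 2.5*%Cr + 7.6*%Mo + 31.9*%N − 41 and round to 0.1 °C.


Apply the ASTM G48 empirical CPT estimate: CPT(°C) = 2.5*%Cr + 7.6*%Mo + 31.9*%N − 41
2.5*23.8 = 59.5; 7.6*0.2 = 1.52; 31.9*0.06 = 1.914
CPT = 59.5 + 1.52 + 1.914 − 41 = 21.934 °C
Rounded to 0.1 °C: CPT ≈ 21.9 °C

21.9 °C


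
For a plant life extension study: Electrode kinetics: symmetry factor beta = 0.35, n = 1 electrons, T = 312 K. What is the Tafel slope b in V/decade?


Apply the Tafel slope relation: b = 2.303*R*T/(beta*n*F)
Numerator: 2.303 * 8.314 * 312 = 5973.91
Denominator: 0.35 * 1 * 96485 = 33769.75
b = 5973.91 / 33769.75 = 0.177 V/decade

0.177 V/decade


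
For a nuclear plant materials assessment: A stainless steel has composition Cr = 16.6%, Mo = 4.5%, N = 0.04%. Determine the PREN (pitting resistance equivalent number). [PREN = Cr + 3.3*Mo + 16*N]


Apply the PREN formula: PREN = Cr + 3.3*Mo + 16*N
PREN = 16.6 + 3.3*4.5 + 16*0.04
PREN = 16.6 + 14.85 + 0.64 = 32.09

32.09


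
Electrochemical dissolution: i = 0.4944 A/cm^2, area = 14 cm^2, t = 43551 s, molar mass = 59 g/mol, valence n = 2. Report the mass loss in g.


Apply Faraday's law: m = i*A*t*M / (n*F)
Total charge passed Q = i*A*t = 0.4944*14*43551 = 301442.6016 C
m = Q*M/(n*F) = 301442.6016*59/(2*96485) = 92.16517 g

92.16517 g


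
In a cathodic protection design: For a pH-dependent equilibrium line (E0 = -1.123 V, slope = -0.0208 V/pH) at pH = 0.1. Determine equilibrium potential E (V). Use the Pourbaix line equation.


Apply the Pourbaix line equation: E = E0 + slope*pH
E = -1.123 + (-0.0208)*0.1 = -1.123 + (-0.00208) = -1.12508 V
Rounded to 3 decimal places: E = -1.125 V

-1.125 V


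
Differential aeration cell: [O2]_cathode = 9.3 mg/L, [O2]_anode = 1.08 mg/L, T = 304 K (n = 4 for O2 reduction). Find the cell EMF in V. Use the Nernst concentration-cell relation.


Apply the Nernst concentration-cell relation: E = (RT/nF)*ln(C_cathode/C_anode)
RT/nF = 8.314*304/(4*96485) = 0.00654883 V
ln(9.3/1.08) = 2.15305
E = 0.00654883 * 2.15305 = 0.0141 V

0.0141 V


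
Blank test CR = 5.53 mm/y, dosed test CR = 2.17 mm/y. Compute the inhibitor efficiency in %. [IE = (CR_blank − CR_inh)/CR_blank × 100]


Apply the inhibitor-efficiency definition: IE = (CR_blank − CR_inh)/CR_blank × 100
IE = (5.53 − 2.17) / 5.53 × 100
IE = 3.36 / 5.53 × 100 = 60.8 %

60.8 %


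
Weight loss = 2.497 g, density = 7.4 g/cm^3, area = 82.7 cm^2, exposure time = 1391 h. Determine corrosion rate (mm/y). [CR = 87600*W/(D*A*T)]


Apply the mm/y weight-loss relation: CR = 87600 * W / (D * A * T)
Numerator: 87600 * 2.497 = 218737.2
Denominator: 7.4 * 82.7 * 1391 = 851264.18
CR = 218737.2 / 851264.18 = 0.257 mm/y

0.257 mm/y


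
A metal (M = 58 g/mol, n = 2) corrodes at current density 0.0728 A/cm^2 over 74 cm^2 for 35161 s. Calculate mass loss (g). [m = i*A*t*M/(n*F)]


Apply Faraday's law: m = i*A*t*M / (n*F)
Total charge passed Q = i*A*t = 0.0728*74*35161 = 189419.3392 C
m = Q*M/(n*F) = 189419.3392*58/(2*96485) = 56.9328 g

56.9328 g


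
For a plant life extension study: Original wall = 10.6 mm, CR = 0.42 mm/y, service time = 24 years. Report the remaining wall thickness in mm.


Remaining wall = original − CR × time
t = 10.6 − 0.42*24 = 10.6 − 10.08 = 0.52 mm

0.52 mm


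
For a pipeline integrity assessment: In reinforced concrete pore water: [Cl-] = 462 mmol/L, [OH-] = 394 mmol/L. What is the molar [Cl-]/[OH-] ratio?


Threshold parameter = [Cl-] / [OH-] (molar basis; both in mmol/L, so units cancel)
Ratio = 462 / 394 = 1.17

1.17


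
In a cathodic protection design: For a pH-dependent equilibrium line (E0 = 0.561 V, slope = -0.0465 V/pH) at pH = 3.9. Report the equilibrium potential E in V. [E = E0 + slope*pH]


Apply the Pourbaix line equation: E = E0 + slope*pH
E = 0.561 + (-0.0465)*3.9 = 0.561 + (-0.18135) = 0.37965 V
Rounded to 3 decimal places: E = 0.380 V

0.380 V


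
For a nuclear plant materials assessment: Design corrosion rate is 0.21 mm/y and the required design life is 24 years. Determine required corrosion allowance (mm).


Corrosion allowance = CR × design life
CA = 0.21 * 24 = 5.04 mm

5.04 mm


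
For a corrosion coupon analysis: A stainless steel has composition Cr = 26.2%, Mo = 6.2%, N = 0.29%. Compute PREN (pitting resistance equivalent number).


Apply the PREN formula: PREN = Cr + 3.3*Mo + 16*N
PREN = 26.2 + 3.3*6.2 + 16*0.29
PREN = 26.2 + 20.46 + 4.64 = 51.3

51.3


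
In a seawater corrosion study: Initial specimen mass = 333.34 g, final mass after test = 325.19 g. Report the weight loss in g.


Weight loss = initial − final
WL = 333.34 − 325.19 = 8.15 g

8.15 g


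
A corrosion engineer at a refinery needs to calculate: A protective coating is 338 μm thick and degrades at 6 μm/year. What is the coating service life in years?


Service life = thickness / degradation rate
Life = 338 / 6 = 56.3 years

56.3 years


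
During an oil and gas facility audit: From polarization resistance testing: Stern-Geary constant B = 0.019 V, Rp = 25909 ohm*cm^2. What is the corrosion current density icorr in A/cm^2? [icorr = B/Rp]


Apply the Stern-Geary relation: icorr = B / Rp
icorr = 0.019 / 25909 = 7.333×10^-7 A/cm^2

7.333×10^-7 A/cm^2


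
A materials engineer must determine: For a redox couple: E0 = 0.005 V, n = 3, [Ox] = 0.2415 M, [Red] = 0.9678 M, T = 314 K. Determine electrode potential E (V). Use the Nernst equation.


Apply the Nernst equation: E = E0 + (RT/nF)*ln([Ox]/[Red])
Step 1: RT/nF = 8.314*314/(3*96485) = 0.009019 V
Step 2: [Ox]/[Red] = 0.2415/0.9678 = 0.249535
Step 3: ln(0.249535) = -1.388156
Step 4: correction = 0.009019 * -1.388156 = -0.0125 V
E = 0.005 + -0.0125 = -0.0075 V

-0.0075 V


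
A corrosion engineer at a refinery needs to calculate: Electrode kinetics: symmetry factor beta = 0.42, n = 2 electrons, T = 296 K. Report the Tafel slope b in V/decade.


Apply the Tafel slope relation: b = 2.303*R*T/(beta*n*F)
Numerator: 2.303 * 8.314 * 296 = 5667.55
Denominator: 0.42 * 2 * 96485 = 81047.4
b = 5667.55 / 81047.4 = 0.0699 V/decade

0.0699 V/decade


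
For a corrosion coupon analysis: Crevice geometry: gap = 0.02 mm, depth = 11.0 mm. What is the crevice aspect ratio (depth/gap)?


Aspect ratio = depth / gap
Ratio = 11.0 / 0.02 = 550.0

550.0


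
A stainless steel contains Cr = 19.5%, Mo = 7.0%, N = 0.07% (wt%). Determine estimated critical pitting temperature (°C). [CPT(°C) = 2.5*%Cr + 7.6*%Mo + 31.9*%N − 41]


Apply the ASTM G48 empirical CPT estimate: CPT(°C) = 2.5*%Cr + 7.6*%Mo + 31.9*%N − 41
2.5*19.5 = 48.75; 7.6*7.0 = 53.2; 31.9*0.07 = 2.233
CPT = 48.75 + 53.2 + 2.233 − 41 = 63.183 °C
Rounded to 0.1 °C: CPT ≈ 63.2 °C

63.2 °C


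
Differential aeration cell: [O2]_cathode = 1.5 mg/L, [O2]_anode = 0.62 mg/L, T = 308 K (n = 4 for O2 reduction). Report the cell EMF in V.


Apply the Nernst concentration-cell relation: E = (RT/nF)*ln(C_cathode/C_anode)
RT/nF = 8.314*308/(4*96485) = 0.006635 V
ln(1.5/0.62) = 0.8835
E = 0.006635 * 0.8835 = 0.00586 V

0.00586 V


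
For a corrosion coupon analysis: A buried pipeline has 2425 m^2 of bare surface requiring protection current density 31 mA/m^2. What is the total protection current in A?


I = area * current density, then convert mA → A (÷1000)
I = 2425 * 31 / 1000 = 75.18 A

75.18 A


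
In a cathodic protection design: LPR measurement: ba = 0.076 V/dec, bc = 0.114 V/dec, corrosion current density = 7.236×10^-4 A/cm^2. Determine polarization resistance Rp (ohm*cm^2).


Apply the Stern-Geary equation: Rp = ba*bc / (2.303*icorr*(ba+bc))
ba*bc = 0.076*0.114 = 0.008664
ba+bc = 0.19; 2.303*icorr*(ba+bc) = 2.303*7.236×10^-4*0.19 = 3.1662565×10^-4
Rp = 0.008664 / 3.1662565×10^-4 = 27.4 ohm*cm^2

27.4 ohm*cm^2


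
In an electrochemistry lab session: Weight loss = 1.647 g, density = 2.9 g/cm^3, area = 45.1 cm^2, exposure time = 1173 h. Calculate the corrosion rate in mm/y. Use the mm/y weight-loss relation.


Apply the mm/y weight-loss relation: CR = 87600 * W / (D * A * T)
Numerator: 87600 * 1.647 = 144277.2
Denominator: 2.9 * 45.1 * 1173 = 153416.67
CR = 144277.2 / 153416.67 = 0.94043 mm/y

0.94043 mm/y


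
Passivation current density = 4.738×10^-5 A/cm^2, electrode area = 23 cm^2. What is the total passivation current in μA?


I = i_pass * A, then convert A → μA (×10^6)
I = 4.738×10^-5 * 23 * 10^6 = 1089.74 μA

1089.74 μA


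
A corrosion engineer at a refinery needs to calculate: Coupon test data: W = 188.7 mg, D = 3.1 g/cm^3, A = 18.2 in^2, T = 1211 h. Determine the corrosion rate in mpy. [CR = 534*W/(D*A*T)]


Apply the mpy weight-loss relation: CR = 534 * W / (D * A * T)
Numerator: 534 * 188.7 = 100765.8
Denominator: 3.1 * 18.2 * 1211 = 68324.62
CR = 100765.8 / 68324.62 = 1.47481 mpy

1.47481 mpy


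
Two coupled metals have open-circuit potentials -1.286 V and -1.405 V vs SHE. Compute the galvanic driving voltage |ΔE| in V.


Driving voltage is the absolute potential difference.
|ΔE| = |-1.286 − (-1.405)| = 0.119 V

0.119 V


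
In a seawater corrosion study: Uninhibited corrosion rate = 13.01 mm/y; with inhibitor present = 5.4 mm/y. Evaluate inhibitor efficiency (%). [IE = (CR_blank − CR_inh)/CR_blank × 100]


Apply the inhibitor-efficiency definition: IE = (CR_blank − CR_inh)/CR_blank × 100
IE = (13.01 − 5.4) / 13.01 × 100
IE = 7.61 / 13.01 × 100 = 58.5 %

58.5 %


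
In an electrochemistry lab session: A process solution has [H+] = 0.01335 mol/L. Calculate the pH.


pH = −log10[H+]
pH = −log10(0.01335) = 1.87

1.87


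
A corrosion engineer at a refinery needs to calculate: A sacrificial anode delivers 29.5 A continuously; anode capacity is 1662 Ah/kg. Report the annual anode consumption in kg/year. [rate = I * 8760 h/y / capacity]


Annual consumption = current * hours per year / capacity
Rate = 29.5 * 8760 / 1662 = 155.5 kg/year

155.5 kg/year


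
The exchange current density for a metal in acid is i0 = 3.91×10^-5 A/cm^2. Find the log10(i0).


i0 = 3.91×10^-5 A/cm^2
log10(i0) = -4.408

-4.408


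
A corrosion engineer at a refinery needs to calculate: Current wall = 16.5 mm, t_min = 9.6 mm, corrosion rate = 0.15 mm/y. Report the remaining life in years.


Apply the remaining-life relation: RL = (t_current − t_min) / CR
RL = (16.5 − 9.6) / 0.15 = 6.9 / 0.15 = 46.0 years

46.0 years


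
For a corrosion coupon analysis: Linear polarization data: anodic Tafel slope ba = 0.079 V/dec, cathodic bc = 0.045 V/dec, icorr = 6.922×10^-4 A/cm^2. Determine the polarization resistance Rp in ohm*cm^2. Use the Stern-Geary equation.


Apply the Stern-Geary equation: Rp = ba*bc / (2.303*icorr*(ba+bc))
ba*bc = 0.079*0.045 = 0.003555
ba+bc = 0.124; 2.303*icorr*(ba+bc) = 2.303*6.922×10^-4*0.124 = 1.9767294×10^-4
Rp = 0.003555 / 1.9767294×10^-4 = 18.0 ohm*cm^2

18.0 ohm*cm^2


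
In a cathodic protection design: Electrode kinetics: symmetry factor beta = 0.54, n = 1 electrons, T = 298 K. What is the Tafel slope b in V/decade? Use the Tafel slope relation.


Apply the Tafel slope relation: b = 2.303*R*T/(beta*n*F)
Numerator: 2.303 * 8.314 * 298 = 5705.85
Denominator: 0.54 * 1 * 96485 = 52101.9
b = 5705.85 / 52101.9 = 0.11 V/decade

0.11 V/decade


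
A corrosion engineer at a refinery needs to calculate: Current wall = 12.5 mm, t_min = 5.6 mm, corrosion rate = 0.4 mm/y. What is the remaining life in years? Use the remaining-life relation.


Apply the remaining-life relation: RL = (t_current − t_min) / CR
RL = (12.5 − 5.6) / 0.4 = 6.9 / 0.4 = 17.3 years

17.3 years


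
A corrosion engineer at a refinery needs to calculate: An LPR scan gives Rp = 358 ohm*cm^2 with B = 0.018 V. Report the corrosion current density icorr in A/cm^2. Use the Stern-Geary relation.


Apply the Stern-Geary relation: icorr = B / Rp
icorr = 0.018 / 358 = 5.028×10^-5 A/cm^2

5.028×10^-5 A/cm^2


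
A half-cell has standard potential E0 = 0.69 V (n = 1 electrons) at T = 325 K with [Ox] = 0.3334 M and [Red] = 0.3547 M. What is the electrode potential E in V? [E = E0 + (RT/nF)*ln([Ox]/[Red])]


Apply the Nernst equation: E = E0 + (RT/nF)*ln([Ox]/[Red])
Step 1: RT/nF = 8.314*325/(1*96485) = 0.02800487 V
Step 2: [Ox]/[Red] = 0.3334/0.3547 = 0.939949
Step 3: ln(0.939949) = -0.06193
Step 4: correction = 0.02800487 * -0.06193 = -0.002 V
E = 0.69 + -0.002 = 0.688 V

0.688 V


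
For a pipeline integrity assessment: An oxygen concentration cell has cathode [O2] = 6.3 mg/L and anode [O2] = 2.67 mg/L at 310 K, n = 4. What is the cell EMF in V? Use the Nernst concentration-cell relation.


Apply the Nernst concentration-cell relation: E = (RT/nF)*ln(C_cathode/C_anode)
RT/nF = 8.314*310/(4*96485) = 0.00667808 V
ln(6.3/2.67) = 0.85847
E = 0.00667808 * 0.85847 = 0.00573 V

0.00573 V


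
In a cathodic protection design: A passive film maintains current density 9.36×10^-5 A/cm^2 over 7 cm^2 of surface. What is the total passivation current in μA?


I = i_pass * A, then convert A → μA (×10^6)
I = 9.36×10^-5 * 7 * 10^6 = 655.2 μA

655.2 μA


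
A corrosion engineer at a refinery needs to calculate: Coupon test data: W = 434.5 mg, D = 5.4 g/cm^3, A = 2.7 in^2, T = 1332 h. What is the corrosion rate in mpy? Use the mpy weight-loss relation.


Apply the mpy weight-loss relation: CR = 534 * W / (D * A * T)
Numerator: 534 * 434.5 = 232023.0
Denominator: 5.4 * 2.7 * 1332 = 19420.56
CR = 232023.0 / 19420.56 = 11.94729 mpy

11.94729 mpy


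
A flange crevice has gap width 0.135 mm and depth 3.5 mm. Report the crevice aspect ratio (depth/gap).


Aspect ratio = depth / gap
Ratio = 3.5 / 0.135 = 25.9

25.9


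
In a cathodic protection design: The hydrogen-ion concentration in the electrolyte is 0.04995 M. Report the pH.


pH = −log10[H+]
pH = −log10(0.04995) = 1.3

1.3


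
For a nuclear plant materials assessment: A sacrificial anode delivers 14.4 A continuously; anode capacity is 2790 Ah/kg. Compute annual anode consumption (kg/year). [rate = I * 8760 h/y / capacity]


Annual consumption = current * hours per year / capacity
Rate = 14.4 * 8760 / 2790 = 45.2 kg/year

45.2 kg/year


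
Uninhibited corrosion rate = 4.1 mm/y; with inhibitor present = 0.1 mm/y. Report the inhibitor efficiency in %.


Apply the inhibitor-efficiency definition: IE = (CR_blank − CR_inh)/CR_blank × 100
IE = (4.1 − 0.1) / 4.1 × 100
IE = 4.0 / 4.1 × 100 = 97.6 %

97.6 %


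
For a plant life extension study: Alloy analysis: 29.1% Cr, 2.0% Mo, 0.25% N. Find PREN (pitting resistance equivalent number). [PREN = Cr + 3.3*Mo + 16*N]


Apply the PREN formula: PREN = Cr + 3.3*Mo + 16*N
PREN = 29.1 + 3.3*2.0 + 16*0.25
PREN = 29.1 + 6.6 + 4.0 = 39.7

39.7


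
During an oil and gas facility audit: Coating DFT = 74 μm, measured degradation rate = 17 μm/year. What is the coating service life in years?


Service life = thickness / degradation rate
Life = 74 / 17 = 4.4 years

4.4 years


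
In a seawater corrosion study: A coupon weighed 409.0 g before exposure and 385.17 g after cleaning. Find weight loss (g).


Weight loss = initial − final
WL = 409.0 − 385.17 = 23.83 g

23.83 g


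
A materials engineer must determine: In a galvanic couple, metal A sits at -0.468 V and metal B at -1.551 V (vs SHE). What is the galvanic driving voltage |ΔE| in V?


Driving voltage is the absolute potential difference.
|ΔE| = |-0.468 − (-1.551)| = 1.083 V

1.083 V


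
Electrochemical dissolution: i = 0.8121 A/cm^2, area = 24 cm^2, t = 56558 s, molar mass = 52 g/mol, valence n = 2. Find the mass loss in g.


Apply Faraday's law: m = i*A*t*M / (n*F)
Total charge passed Q = i*A*t = 0.8121*24*56558 = 1102338.0432 C
m = Q*M/(n*F) = 1102338.0432*52/(2*96485) = 297.0492 g

297.0492 g


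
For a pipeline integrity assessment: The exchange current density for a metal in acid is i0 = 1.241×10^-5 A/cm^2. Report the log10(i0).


i0 = 1.241×10^-5 A/cm^2
log10(i0) = -4.906

-4.906


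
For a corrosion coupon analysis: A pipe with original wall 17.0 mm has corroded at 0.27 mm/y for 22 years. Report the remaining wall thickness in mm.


Remaining wall = original − CR × time
t = 17.0 − 0.27*22 = 17.0 − 5.94 = 11.06 mm

11.06 mm


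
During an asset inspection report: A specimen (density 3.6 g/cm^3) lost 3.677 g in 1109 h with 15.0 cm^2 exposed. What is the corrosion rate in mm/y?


Apply the mm/y weight-loss relation: CR = 87600 * W / (D * A * T)
Numerator: 87600 * 3.677 = 322105.2
Denominator: 3.6 * 15.0 * 1109 = 59886.0
CR = 322105.2 / 59886.0 = 5.37864 mm/y

5.37864 mm/y


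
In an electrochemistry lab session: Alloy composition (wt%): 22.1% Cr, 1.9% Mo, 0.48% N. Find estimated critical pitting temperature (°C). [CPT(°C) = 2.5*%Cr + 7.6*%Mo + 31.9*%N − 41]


Apply the ASTM G48 empirical CPT estimate: CPT(°C) = 2.5*%Cr + 7.6*%Mo + 31.9*%N − 41
2.5*22.1 = 55.25; 7.6*1.9 = 14.44; 31.9*0.48 = 15.312
CPT = 55.25 + 14.44 + 15.312 − 41 = 44.002 °C
Rounded to 0.1 °C: CPT ≈ 44.0 °C

44.0 °C


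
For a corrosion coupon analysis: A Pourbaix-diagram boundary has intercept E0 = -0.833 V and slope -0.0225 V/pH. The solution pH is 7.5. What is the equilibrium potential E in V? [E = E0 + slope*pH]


Apply the Pourbaix line equation: E = E0 + slope*pH
E = -0.833 + (-0.0225)*7.5 = -0.833 + (-0.16875) = -1.00175 V
Rounded to 4 decimal places: E = -1.0018 V

-1.0018 V


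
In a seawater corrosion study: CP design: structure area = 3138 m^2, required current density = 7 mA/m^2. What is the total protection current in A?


I = area * current density, then convert mA → A (÷1000)
I = 3138 * 7 / 1000 = 21.97 A

21.97 A


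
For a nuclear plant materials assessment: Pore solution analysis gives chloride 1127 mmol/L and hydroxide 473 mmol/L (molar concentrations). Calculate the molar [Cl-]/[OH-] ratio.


Threshold parameter = [Cl-] / [OH-] (molar basis; both in mmol/L, so units cancel)
Ratio = 1127 / 473 = 2.38

2.38


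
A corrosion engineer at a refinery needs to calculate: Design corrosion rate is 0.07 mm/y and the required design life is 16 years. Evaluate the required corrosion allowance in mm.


Corrosion allowance = CR × design life
CA = 0.07 * 16 = 1.12 mm

1.12 mm


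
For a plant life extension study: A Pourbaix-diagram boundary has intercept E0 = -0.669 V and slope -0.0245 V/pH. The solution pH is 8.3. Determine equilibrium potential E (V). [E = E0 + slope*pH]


Apply the Pourbaix line equation: E = E0 + slope*pH
E = -0.669 + (-0.0245)*8.3 = -0.669 + (-0.20335) = -0.87235 V
Rounded to 4 decimal places: E = -0.8724 V

-0.8724 V


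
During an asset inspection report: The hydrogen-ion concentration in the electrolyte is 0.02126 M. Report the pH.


pH = −log10[H+]
pH = −log10(0.02126) = 1.67

1.67


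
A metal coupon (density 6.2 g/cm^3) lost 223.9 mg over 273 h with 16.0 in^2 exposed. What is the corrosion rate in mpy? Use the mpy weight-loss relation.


Apply the mpy weight-loss relation: CR = 534 * W / (D * A * T)
Numerator: 534 * 223.9 = 119562.6
Denominator: 6.2 * 16.0 * 273 = 27081.6
CR = 119562.6 / 27081.6 = 4.415 mpy

4.415 mpy


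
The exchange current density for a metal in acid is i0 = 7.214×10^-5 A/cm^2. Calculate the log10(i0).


i0 = 7.214×10^-5 A/cm^2
log10(i0) = -4.142

-4.142


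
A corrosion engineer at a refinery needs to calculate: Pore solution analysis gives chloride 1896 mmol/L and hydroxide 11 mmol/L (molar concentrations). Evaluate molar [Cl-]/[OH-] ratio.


Threshold parameter = [Cl-] / [OH-] (molar basis; both in mmol/L, so units cancel)
Ratio = 1896 / 11 = 172.36

172.36
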